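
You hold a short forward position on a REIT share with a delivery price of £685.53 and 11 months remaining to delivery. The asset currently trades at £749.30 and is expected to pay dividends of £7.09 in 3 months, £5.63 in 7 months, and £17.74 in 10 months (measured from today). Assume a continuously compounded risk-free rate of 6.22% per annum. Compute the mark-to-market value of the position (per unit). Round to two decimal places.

PV(remaining dividends) I = 7.09·e^(−0.0622·3/12) + 5.63·e^(−0.0622·7/12) + 17.74·e^(−0.0622·10/12) = 29.2539
Current forward F = (S − I)·e^(rT) = (749.30 − 29.2539)·e^(0.0622·11/12) = 720.0461 × 1.058673 = 762.2934
Value (long) = (F − K)·e^(−rT) = (762.2934 − 685.53) × 0.944578 = 72.5090
Short position value = −(long value) = -£72.51

-£72.51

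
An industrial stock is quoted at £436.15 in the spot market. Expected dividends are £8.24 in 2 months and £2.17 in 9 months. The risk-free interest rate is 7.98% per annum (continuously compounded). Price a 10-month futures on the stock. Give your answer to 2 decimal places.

PV(dividends) I = 8.24·e^(−0.0798·2/12) + 2.17·e^(−0.0798·9/12)
I = 8.1311 + 2.0439 = 10.1750
F = (S − I)·e^(rT) = (436.15 − 10.1750) · e^(0.0798·10/12)
= 425.9750 · e^0.066500 = 425.9750 × 1.068761 = £455.27

£455.27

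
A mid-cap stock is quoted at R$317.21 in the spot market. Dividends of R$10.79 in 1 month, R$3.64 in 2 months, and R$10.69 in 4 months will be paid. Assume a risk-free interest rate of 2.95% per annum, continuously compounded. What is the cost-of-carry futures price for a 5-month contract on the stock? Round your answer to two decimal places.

PV(dividends) I = 10.79·e^(−0.0295·1/12) + 3.64·e^(−0.0295·2/12) + 10.69·e^(−0.0295·4/12)
I = 10.7635 + 3.6221 + 10.5854 = 24.9710
F = (S − I)·e^(rT) = (317.21 − 24.9710) · e^(0.0295·5/12)
= 292.2390 · e^0.012292 = 292.2390 × 1.012368 = R$295.85

R$295.85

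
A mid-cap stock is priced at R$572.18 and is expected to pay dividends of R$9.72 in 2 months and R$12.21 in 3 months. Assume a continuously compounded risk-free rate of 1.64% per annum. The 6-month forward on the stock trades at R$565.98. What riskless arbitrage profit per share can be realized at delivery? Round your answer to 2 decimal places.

PV(dividends) I = 9.72·e^(−0.0164·2/12) + 12.21·e^(−0.0164·3/12) = 21.8535
Fair forward F* = (S − I)·e^(rT) = (572.18 − 21.8535)·e^0.008200 = 550.3265 × 1.008234 = 554.8579
Market R$565.98 > fair 554.8579: forward overpriced → cash-and-carry (borrow at r, buy the stock and collect the dividends, short the forward).
Profit at T = |F_mkt − F*| = |565.98 − 554.8579| = R$11.12 per share

R$11.12 per share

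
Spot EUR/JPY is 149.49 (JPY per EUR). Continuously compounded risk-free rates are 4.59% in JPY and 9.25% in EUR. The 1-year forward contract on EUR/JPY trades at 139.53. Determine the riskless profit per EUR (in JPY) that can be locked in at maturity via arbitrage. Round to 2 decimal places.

3.15 per EUR (in JPY)

Fair forward: F* = S·e^(carry·T), with carry = (r_JPY − r_EUR) = 0.0459 − 0.0925 = -0.0466
F* = 149.49 · e^(-0.0466 × 1) = 149.49 · e^-0.046600 = 149.49 × 0.954469 = 142.6836
Market 139.53 < fair 142.6836: forward underpriced → reverse cash-and-carry (short spot, go long the forward).
At maturity, profit = |F_mkt − F*| = |139.53 − 142.6836| = 3.15 per EUR (in JPY)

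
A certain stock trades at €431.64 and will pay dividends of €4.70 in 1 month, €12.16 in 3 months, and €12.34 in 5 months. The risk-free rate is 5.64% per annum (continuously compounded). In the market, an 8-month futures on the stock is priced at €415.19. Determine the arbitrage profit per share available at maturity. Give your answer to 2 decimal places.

PV(dividends) I = 4.70·e^(−0.0564·1/12) + 12.16·e^(−0.0564·3/12) + 12.34·e^(−0.0564·5/12) = 28.7211
Fair futures F* = (S − I)·e^(rT) = (431.64 − 28.7211)·e^0.037600 = 402.9189 × 1.038316 = 418.3571
Market €415.19 < fair 418.3571: forward underpriced → reverse cash-and-carry (short the stock, invest proceeds at r, pay the dividends, go long the forward).
Profit at T = |F_mkt − F*| = |415.19 − 418.3571| = €3.17 per share

€3.17 per share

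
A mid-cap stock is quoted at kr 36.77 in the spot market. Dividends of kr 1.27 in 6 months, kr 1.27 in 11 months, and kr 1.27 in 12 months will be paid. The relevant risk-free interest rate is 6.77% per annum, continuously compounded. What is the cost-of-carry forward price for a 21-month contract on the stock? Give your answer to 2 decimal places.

kr 37.33

PV(dividends) I = 1.27·e^(−0.0677·6/12) + 1.27·e^(−0.0677·11/12) + 1.27·e^(−0.0677·12/12)
I = 1.2277 + 1.1936 + 1.1869 = 3.6082
F = (S − I)·e^(rT) = (36.77 − 3.6082) · e^(0.0677·21/12)
= 33.1618 · e^0.118475 = 33.1618 × 1.125779 = kr 37.33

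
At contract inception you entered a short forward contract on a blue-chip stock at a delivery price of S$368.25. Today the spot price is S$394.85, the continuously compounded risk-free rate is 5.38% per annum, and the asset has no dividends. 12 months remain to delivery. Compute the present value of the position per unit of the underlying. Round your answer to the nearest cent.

Current fair forward for the remaining 12 months: F = S·e^(r·T), r = 0.0538
F = 394.85 · e^(0.0538 × 12/12) = 394.85 × 1.055274 = 416.6749
Value of long forward = (F − K)·e^(−rT) = (416.6749 − 368.25) · e^(−0.0538·12/12)
= 48.4249 × 0.947622 = 45.89
Short position value = −(long value) = -S$45.89

-S$45.89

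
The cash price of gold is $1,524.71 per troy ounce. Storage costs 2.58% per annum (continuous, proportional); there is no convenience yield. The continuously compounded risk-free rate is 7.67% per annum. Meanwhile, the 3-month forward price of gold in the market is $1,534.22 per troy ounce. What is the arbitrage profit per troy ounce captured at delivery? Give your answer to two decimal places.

Fair forward: F* = S·e^(carry·T), with carry = (r + u) = 0.0767 + 0.0258 = 0.1025
F* = 1524.71 · e^(0.1025 × 3/12) = 1524.71 · e^0.02562500 = 1524.71 × 1.02595614 = $1564.2856
Market $1534.22 < fair $1564.2856: forward underpriced → reverse cash-and-carry (short spot, go long the forward).
At maturity, profit = |F_mkt − F*| = |1534.22 − 1564.2856| = $30.07 per troy ounce

$30.07 per troy ounce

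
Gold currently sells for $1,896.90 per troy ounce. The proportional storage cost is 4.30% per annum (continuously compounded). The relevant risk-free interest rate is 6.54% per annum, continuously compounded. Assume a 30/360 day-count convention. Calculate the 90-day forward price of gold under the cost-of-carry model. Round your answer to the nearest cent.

$1,949.01 per troy ounce

Net carry = r + u − y = 0.0654 + 0.0430 − 0.0000 = 0.1084
F = S·e^((r+u−y)T) = 1896.90 · e^(0.1084 × 90/360) = 1896.90 · e^0.02710000
= 1896.90 × 1.02747054 = $1,949.01 per troy ounce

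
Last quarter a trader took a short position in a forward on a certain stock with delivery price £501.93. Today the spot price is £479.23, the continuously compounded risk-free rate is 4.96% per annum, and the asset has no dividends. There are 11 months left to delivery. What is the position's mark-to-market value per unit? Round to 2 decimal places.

£0.39

Current fair forward for the remaining 11 months: F = S·e^(r·T), r = 0.0496
F = 479.23 · e^(0.0496 × 11/12) = 479.23 × 1.046516 = 501.5219
Value of long forward = (F − K)·e^(−rT) = (501.5219 − 501.93) · e^(−0.0496·11/12)
= -0.4081 × 0.955551 = -0.39
Short position value = −(long value) = £0.39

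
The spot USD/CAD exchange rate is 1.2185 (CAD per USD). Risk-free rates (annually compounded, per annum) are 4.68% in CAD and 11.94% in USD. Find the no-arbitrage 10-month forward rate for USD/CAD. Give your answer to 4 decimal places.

By covered interest parity, F = S · (1+r_CAD)^T / (1+r_USD)^T
= 1.2185 × 1.038851 / 1.098553 = 1.2185 × 0.945654
F = 1.1523 CAD per USD

1.1523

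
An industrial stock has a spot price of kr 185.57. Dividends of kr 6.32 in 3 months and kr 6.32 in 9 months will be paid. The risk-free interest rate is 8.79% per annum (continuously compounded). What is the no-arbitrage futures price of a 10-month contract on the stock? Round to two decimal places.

kr 186.65

PV(dividends) I = 6.32·e^(−0.0879·3/12) + 6.32·e^(−0.0879·9/12)
I = 6.1826 + 5.9168 = 12.0994
F = (S − I)·e^(rT) = (185.57 − 12.0994) · e^(0.0879·10/12)
= 173.4706 · e^0.073250 = 173.4706 × 1.076000 = kr 186.65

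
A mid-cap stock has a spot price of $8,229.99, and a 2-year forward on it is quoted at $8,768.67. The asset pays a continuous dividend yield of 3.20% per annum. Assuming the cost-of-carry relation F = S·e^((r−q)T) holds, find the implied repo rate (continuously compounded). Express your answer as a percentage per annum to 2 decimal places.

6.37%

From F = S·e^((r−q)T): (r − q) = ln(F/S)/T
ln(8768.67/8229.99) = ln(1.065453) = 0.063400
(r − q) = 0.063400 / (2) = 0.031700
r = ln(F/S)/T + q = 0.031700 + 0.0320 = 0.063700
r = 6.37%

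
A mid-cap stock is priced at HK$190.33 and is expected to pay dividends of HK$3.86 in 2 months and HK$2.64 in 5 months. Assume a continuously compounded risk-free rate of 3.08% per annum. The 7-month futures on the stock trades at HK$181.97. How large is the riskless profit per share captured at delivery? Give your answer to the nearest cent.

HK$5.25 per share

PV(dividends) I = 3.86·e^(−0.0308·2/12) + 2.64·e^(−0.0308·5/12) = 6.4466
Fair futures F* = (S − I)·e^(rT) = (190.33 − 6.4466)·e^0.017967 = 183.8834 × 1.018129 = 187.2170
Market HK$181.97 < fair 187.2170: forward underpriced → reverse cash-and-carry (short the stock, invest proceeds at r, pay the dividends, go long the forward).
Profit at T = |F_mkt − F*| = |181.97 − 187.2170| = HK$5.25 per share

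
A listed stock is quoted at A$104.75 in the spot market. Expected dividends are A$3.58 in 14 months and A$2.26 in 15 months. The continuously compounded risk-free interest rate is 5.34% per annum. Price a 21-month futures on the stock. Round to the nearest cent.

PV(dividends) I = 3.58·e^(−0.0534·14/12) + 2.26·e^(−0.0534·15/12)
I = 3.3638 + 2.1141 = 5.4779
F = (S − I)·e^(rT) = (104.75 − 5.4779) · e^(0.0534·21/12)
= 99.2721 · e^0.093450 = 99.2721 × 1.097956 = A$109.00

A$109.00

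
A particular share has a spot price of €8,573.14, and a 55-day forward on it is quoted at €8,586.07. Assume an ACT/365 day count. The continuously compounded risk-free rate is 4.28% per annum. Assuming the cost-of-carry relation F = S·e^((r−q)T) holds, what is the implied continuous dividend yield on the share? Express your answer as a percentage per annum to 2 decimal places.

3.28%

From F = S·e^((r−q)T): (r − q) = ln(F/S)/T
ln(8586.07/8573.14) = ln(1.001508) = 0.001507
(r − q) = 0.001507 / (55/365) = 0.010001
q = r − ln(F/S)/T = 0.0428 − 0.010001 = 0.032799
q = 3.28%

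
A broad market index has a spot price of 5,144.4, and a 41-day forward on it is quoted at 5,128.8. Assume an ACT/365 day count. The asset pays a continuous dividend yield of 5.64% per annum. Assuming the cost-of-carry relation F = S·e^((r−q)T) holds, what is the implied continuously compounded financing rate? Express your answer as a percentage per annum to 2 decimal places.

From F = S·e^((r−q)T): (r − q) = ln(F/S)/T
ln(5128.8/5144.4) = ln(0.996968) = -0.003037
(r − q) = -0.003037 / (41/365) = -0.027037
r = ln(F/S)/T + q = -0.027037 + 0.0564 = 0.029363
r = 2.94%

2.94%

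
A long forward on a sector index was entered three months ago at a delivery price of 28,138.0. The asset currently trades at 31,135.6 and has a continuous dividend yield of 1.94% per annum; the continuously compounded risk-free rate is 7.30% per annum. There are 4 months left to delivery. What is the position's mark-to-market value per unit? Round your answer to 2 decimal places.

3473.33

Current fair forward for the remaining 4 months: F = S·e^((r − q)·T), (r − q) = 0.0730 − 0.0194 = 0.0536
F = 31135.6 · e^(0.0536 × 4/12) = 31135.6 × 1.01802723 = 31696.8886
Value of long forward = (F − K)·e^(−rT) = (31696.8886 − 28138.0) · e^(−0.0730·4/12)
= 3558.8886 × 0.97596034 = 3473.33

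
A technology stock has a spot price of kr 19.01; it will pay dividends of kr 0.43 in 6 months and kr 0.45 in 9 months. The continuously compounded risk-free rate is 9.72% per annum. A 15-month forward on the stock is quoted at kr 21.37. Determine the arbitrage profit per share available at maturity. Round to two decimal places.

PV(dividends) I = 0.43·e^(−0.0972·6/12) + 0.45·e^(−0.0972·9/12) = 0.8280
Fair forward F* = (S − I)·e^(rT) = (19.01 − 0.8280)·e^0.121500 = 18.1820 × 1.129189 = 20.5309
Market kr 21.37 > fair 20.5309: forward overpriced → cash-and-carry (borrow at r, buy the stock and collect the dividends, short the forward).
Profit at T = |F_mkt − F*| = |21.37 − 20.5309| = kr 0.84 per share

kr 0.84 per share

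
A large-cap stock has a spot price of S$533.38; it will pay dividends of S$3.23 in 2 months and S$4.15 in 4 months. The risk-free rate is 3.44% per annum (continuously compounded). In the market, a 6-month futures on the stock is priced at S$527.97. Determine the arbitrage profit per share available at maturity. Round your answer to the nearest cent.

S$7.22 per share

PV(dividends) I = 3.23·e^(−0.0344·2/12) + 4.15·e^(−0.0344·4/12) = 7.3142
Fair futures F* = (S − I)·e^(rT) = (533.38 − 7.3142)·e^0.017200 = 526.0658 × 1.017349 = 535.1925
Market S$527.97 < fair 535.1925: forward underpriced → reverse cash-and-carry (short the stock, invest proceeds at r, pay the dividends, go long the forward).
Profit at T = |F_mkt − F*| = |527.97 − 535.1925| = S$7.22 per share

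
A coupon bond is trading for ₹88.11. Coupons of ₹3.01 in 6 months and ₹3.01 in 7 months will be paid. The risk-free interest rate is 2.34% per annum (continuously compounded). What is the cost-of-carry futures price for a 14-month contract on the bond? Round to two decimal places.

₹84.44

PV(coupons) I = 3.01·e^(−0.0234·6/12) + 3.01·e^(−0.0234·7/12)
I = 2.9750 + 2.9692 = 5.9442
F = (S − I)·e^(rT) = (88.11 − 5.9442) · e^(0.0234·14/12)
= 82.1658 · e^0.027300 = 82.1658 × 1.027676 = ₹84.44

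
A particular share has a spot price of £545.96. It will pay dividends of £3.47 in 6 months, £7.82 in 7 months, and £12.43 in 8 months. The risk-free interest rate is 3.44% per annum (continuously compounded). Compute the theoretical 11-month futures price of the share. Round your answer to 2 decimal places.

£539.48

PV(dividends) I = 3.47·e^(−0.0344·6/12) + 7.82·e^(−0.0344·7/12) + 12.43·e^(−0.0344·8/12)
I = 3.4108 + 7.6646 + 12.1482 = 23.2236
F = (S − I)·e^(rT) = (545.96 − 23.2236) · e^(0.0344·11/12)
= 522.7364 · e^0.031533 = 522.7364 × 1.032035 = £539.48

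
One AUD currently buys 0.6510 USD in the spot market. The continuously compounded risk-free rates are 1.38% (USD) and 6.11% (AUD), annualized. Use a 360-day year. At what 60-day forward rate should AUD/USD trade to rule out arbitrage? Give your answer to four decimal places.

0.6459

F = S·e^((r_USD − r_AUD)T) = 0.6510 · e^((0.0138 − 0.0611) × 60/360)
= 0.6510 · e^-0.007883 = 0.6510 × 0.992148
F = 0.6459 USD per AUD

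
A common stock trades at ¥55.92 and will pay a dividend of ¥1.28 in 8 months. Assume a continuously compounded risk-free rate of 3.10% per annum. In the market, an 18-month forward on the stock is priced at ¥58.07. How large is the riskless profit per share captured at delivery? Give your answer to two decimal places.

¥0.80 per share

PV(dividends) I = 1.28·e^(−0.0310·8/12) = 1.2538
Fair forward F* = (S − I)·e^(rT) = (55.92 − 1.2538)·e^0.046500 = 54.6662 × 1.047598 = 57.2682
Market ¥58.07 > fair 57.2682: forward overpriced → cash-and-carry (borrow at r, buy the stock and collect the dividends, short the forward).
Profit at T = |F_mkt − F*| = |58.07 − 57.2682| = ¥0.80 per share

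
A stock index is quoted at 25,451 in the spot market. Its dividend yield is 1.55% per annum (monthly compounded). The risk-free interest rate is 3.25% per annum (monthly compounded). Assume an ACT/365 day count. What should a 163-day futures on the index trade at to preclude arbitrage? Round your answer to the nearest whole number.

F = S · (1+r/12)^(12T) / (1+q/12)^(12T)
= 25451 × 1.014600 / 1.006941 = 25451 × 1.007606
F = 25,645

25,645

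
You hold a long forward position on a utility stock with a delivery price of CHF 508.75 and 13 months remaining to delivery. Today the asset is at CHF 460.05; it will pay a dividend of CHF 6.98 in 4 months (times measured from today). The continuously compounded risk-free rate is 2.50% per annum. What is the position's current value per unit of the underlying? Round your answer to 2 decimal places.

-CHF 42.03

PV(remaining dividends) I = 6.98·e^(−0.0250·4/12) = 6.9221
Current forward F = (S − I)·e^(rT) = (460.05 − 6.9221)·e^(0.0250·13/12) = 453.1279 × 1.027453 = 465.5676
Value (long) = (F − K)·e^(−rT) = (465.5676 − 508.75) × 0.973280 = -42.0286
Value = -CHF 42.03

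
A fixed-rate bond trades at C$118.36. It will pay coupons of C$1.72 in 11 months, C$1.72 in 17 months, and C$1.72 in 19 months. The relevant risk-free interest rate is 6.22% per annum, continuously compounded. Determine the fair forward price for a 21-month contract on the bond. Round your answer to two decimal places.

PV(coupons) I = 1.72·e^(−0.0622·11/12) + 1.72·e^(−0.0622·17/12) + 1.72·e^(−0.0622·19/12)
I = 1.6247 + 1.5749 + 1.5587 = 4.7583
F = (S − I)·e^(rT) = (118.36 − 4.7583) · e^(0.0622·21/12)
= 113.6017 · e^0.108850 = 113.6017 × 1.114995 = C$126.67

C$126.67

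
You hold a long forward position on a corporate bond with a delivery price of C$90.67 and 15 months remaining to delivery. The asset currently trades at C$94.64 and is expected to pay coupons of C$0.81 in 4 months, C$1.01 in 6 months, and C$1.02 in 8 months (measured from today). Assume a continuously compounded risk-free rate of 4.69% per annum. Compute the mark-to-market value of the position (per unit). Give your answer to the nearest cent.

C$6.36

PV(remaining coupons) I = 0.81·e^(−0.0469·4/12) + 1.01·e^(−0.0469·6/12) + 1.02·e^(−0.0469·8/12) = 2.7726
Current forward F = (S − I)·e^(rT) = (94.64 − 2.7726)·e^(0.0469·15/12) = 91.8674 × 1.060378 = 97.4142
Value (long) = (F − K)·e^(−rT) = (97.4142 − 90.67) × 0.943060 = 6.3602
Value = C$6.36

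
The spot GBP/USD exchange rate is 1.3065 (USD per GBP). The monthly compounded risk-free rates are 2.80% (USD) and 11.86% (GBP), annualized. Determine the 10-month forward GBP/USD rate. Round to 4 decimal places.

By covered interest parity, F = S · (1+r_USD/12)^(12T) / (1+r_GBP/12)^(12T)
= 1.3065 × 1.023580 / 1.103347 = 1.3065 × 0.927705
F = 1.2120 USD per GBP

1.2120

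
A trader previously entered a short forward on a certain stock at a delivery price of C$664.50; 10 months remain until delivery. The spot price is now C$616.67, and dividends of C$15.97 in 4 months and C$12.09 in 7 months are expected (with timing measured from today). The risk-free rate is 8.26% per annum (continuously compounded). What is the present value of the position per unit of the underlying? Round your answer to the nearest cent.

C$30.69

PV(remaining dividends) I = 15.97·e^(−0.0826·4/12) + 12.09·e^(−0.0826·7/12) = 27.0576
Current forward F = (S − I)·e^(rT) = (616.67 − 27.0576)·e^(0.0826·10/12) = 589.6124 × 1.071258 = 631.6270
Value (long) = (F − K)·e^(−rT) = (631.6270 − 664.50) × 0.933482 = -30.6864
Short position value = −(long value) = C$30.69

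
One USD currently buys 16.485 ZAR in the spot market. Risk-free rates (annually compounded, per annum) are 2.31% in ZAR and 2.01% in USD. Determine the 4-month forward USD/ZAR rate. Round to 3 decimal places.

16.501

By covered interest parity, F = S · (1+r_ZAR)^T / (1+r_USD)^T
= 16.485 × 1.007641 / 1.006656 = 16.485 × 1.000978
F = 16.501 ZAR per USD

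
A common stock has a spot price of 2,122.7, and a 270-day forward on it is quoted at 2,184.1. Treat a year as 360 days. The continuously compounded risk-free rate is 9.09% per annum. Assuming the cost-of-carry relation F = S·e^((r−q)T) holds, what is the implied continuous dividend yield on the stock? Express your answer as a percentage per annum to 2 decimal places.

From F = S·e^((r−q)T): (r − q) = ln(F/S)/T
ln(2184.1/2122.7) = ln(1.028925) = 0.028515
(r − q) = 0.028515 / (270/360) = 0.038020
q = r − ln(F/S)/T = 0.0909 − 0.038020 = 0.052880
q = 5.29%

5.29%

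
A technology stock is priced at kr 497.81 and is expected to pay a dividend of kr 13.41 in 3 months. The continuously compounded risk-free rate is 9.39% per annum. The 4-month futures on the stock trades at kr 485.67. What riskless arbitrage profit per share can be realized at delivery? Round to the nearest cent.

PV(dividends) I = 13.41·e^(−0.0939·3/12) = 13.0989
Fair futures F* = (S − I)·e^(rT) = (497.81 − 13.0989)·e^0.031300 = 484.7111 × 1.031795 = 500.1225
Market kr 485.67 < fair 500.1225: forward underpriced → reverse cash-and-carry (short the stock, invest proceeds at r, pay the dividends, go long the forward).
Profit at T = |F_mkt − F*| = |485.67 − 500.1225| = kr 14.45 per share

kr 14.45 per share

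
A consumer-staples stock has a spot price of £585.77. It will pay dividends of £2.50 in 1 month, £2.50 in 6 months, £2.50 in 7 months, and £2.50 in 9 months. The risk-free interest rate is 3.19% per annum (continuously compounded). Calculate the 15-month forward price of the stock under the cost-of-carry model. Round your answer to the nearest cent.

£599.35

PV(dividends) I = 2.50·e^(−0.0319·1/12) + 2.50·e^(−0.0319·6/12) + 2.50·e^(−0.0319·7/12) + 2.50·e^(−0.0319·9/12)
I = 2.4934 + 2.4604 + 2.4539 + 2.4409 = 9.8486
F = (S − I)·e^(rT) = (585.77 − 9.8486) · e^(0.0319·15/12)
= 575.9214 · e^0.039875 = 575.9214 × 1.040681 = £599.35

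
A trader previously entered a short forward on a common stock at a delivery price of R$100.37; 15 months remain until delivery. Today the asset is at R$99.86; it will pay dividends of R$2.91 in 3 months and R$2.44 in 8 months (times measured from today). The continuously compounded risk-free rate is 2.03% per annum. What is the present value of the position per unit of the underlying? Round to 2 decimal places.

R$3.30

PV(remaining dividends) I = 2.91·e^(−0.0203·3/12) + 2.44·e^(−0.0203·8/12) = 5.3025
Current forward F = (S − I)·e^(rT) = (99.86 − 5.3025)·e^(0.0203·15/12) = 94.5575 × 1.025700 = 96.9876
Value (long) = (F − K)·e^(−rT) = (96.9876 − 100.37) × 0.974944 = -3.2977
Short position value = −(long value) = R$3.30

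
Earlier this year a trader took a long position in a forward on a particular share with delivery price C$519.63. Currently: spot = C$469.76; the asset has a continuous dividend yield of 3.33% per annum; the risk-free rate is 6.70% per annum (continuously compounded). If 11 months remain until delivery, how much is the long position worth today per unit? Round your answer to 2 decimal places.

Current fair forward for the remaining 11 months: F = S·e^((r − q)·T), (r − q) = 0.0670 − 0.0333 = 0.0337
F = 469.76 · e^(0.0337 × 11/12) = 469.76 × 1.031374 = 484.4983
Value of long forward = (F − K)·e^(−rT) = (484.4983 − 519.63) · e^(−0.0670·11/12)
= -35.1317 × 0.940431 = -33.04

-C$33.04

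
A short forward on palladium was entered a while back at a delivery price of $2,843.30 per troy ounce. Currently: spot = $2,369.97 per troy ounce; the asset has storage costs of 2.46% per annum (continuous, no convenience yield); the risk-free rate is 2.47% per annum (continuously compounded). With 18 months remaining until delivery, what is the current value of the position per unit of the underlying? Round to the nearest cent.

Current fair forward for the remaining 18 months: F = S·e^((r + u)·T), (r + u) = 0.0247 + 0.0246 = 0.0493
F = 2369.97 · e^(0.0493 × 18/12) = 2369.97 × 1.07675297 = 2551.8722
Value of long forward = (F − K)·e^(−rT) = (2551.8722 − 2843.30) · e^(−0.0247·18/12)
= -291.4278 × 0.96362795 = -280.83
Short position value = −(long value) = $280.83

$280.83 per troy ounce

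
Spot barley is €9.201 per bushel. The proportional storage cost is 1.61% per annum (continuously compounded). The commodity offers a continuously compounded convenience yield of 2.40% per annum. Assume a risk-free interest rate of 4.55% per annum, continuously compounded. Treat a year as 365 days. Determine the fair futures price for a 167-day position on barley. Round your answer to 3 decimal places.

€9.361 per bushel

Net carry = r + u − y = 0.0455 + 0.0161 − 0.0240 = 0.0376
F = S·e^((r+u−y)T) = 9.201 · e^(0.0376 × 167/365) = 9.201 · e^0.017203
= 9.201 × 1.017352 = €9.361 per bushel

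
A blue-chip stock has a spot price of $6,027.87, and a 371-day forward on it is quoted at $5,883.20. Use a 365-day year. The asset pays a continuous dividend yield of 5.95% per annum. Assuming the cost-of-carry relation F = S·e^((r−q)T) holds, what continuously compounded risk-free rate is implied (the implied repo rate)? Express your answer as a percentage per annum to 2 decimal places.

From F = S·e^((r−q)T): (r − q) = ln(F/S)/T
ln(5883.20/6027.87) = ln(0.976000) = -0.024293
(r − q) = -0.024293 / (371/365) = -0.023900
r = ln(F/S)/T + q = -0.023900 + 0.0595 = 0.035600
r = 3.56%

3.56%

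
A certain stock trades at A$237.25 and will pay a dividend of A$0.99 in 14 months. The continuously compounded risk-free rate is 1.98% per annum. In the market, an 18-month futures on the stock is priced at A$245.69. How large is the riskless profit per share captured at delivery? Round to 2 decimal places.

PV(dividends) I = 0.99·e^(−0.0198·14/12) = 0.9674
Fair futures F* = (S − I)·e^(rT) = (237.25 − 0.9674)·e^0.029700 = 236.2826 × 1.030145 = 243.4053
Market A$245.69 > fair 243.4053: forward overpriced → cash-and-carry (borrow at r, buy the stock and collect the dividends, short the forward).
Profit at T = |F_mkt − F*| = |245.69 − 243.4053| = A$2.28 per share

A$2.28 per share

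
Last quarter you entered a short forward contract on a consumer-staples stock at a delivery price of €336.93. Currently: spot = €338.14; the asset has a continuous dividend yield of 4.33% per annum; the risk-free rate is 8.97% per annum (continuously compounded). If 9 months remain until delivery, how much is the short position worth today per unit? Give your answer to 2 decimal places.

Current fair forward for the remaining 9 months: F = S·e^((r − q)·T), (r − q) = 0.0897 − 0.0433 = 0.0464
F = 338.14 · e^(0.0464 × 9/12) = 338.14 × 1.035413 = 350.1146
Value of long forward = (F − K)·e^(−rT) = (350.1146 − 336.93) · e^(−0.0897·9/12)
= 13.1846 × 0.934938 = 12.33
Short position value = −(long value) = -€12.33

-€12.33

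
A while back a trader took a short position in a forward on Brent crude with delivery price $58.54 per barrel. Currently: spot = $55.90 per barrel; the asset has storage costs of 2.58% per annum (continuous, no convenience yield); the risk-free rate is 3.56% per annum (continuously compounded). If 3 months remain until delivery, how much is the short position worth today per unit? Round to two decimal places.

Current fair forward for the remaining 3 months: F = S·e^((r + u)·T), (r + u) = 0.0356 + 0.0258 = 0.0614
F = 55.90 · e^(0.0614 × 3/12) = 55.90 × 1.015468 = 56.7647
Value of long forward = (F − K)·e^(−rT) = (56.7647 − 58.54) · e^(−0.0356·3/12)
= -1.7753 × 0.991139 = -1.76
Short position value = −(long value) = $1.76

$1.76 per barrel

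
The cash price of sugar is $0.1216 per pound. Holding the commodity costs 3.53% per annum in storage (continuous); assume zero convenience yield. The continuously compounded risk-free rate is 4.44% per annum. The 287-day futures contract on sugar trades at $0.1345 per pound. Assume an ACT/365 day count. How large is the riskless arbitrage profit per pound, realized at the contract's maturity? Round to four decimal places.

Fair futures: F* = S·e^(carry·T), with carry = (r + u) = 0.0444 + 0.0353 = 0.0797
F* = 0.1216 · e^(0.0797 × 287/365) = 0.1216 · e^0.062668 = 0.1216 × 1.064673 = $0.1295
Market $0.1345 > fair $0.1295: forward overpriced → cash-and-carry (buy spot, short the forward).
At maturity, profit = |F_mkt − F*| = |0.1345 − 0.1295| = $0.0050 per pound

$0.0050 per pound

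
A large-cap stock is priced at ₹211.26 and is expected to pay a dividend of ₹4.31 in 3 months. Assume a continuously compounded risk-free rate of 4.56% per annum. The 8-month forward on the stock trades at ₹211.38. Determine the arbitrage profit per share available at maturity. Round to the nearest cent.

PV(dividends) I = 4.31·e^(−0.0456·3/12) = 4.2611
Fair forward F* = (S − I)·e^(rT) = (211.26 − 4.2611)·e^0.030400 = 206.9989 × 1.030867 = 213.3883
Market ₹211.38 < fair 213.3883: forward underpriced → reverse cash-and-carry (short the stock, invest proceeds at r, pay the dividends, go long the forward).
Profit at T = |F_mkt − F*| = |211.38 − 213.3883| = ₹2.01 per share

₹2.01 per share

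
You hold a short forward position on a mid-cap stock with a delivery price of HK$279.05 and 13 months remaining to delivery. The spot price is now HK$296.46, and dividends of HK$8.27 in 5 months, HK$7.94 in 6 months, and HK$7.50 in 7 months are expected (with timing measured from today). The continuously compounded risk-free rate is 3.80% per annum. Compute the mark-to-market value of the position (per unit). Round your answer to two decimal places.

PV(remaining dividends) I = 8.27·e^(−0.0380·5/12) + 7.94·e^(−0.0380·6/12) + 7.50·e^(−0.0380·7/12) = 23.2662
Current forward F = (S − I)·e^(rT) = (296.46 − 23.2662)·e^(0.0380·13/12) = 273.1938 × 1.042026 = 284.6750
Value (long) = (F − K)·e^(−rT) = (284.6750 − 279.05) × 0.959669 = 5.3981
Short position value = −(long value) = -HK$5.40

-HK$5.40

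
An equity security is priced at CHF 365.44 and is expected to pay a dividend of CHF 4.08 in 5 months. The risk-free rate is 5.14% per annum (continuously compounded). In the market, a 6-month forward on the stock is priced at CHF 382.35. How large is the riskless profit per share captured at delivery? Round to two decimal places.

PV(dividends) I = 4.08·e^(−0.0514·5/12) = 3.9935
Fair forward F* = (S − I)·e^(rT) = (365.44 − 3.9935)·e^0.025700 = 361.4465 × 1.026033 = 370.8560
Market CHF 382.35 > fair 370.8560: forward overpriced → cash-and-carry (borrow at r, buy the stock and collect the dividends, short the forward).
Profit at T = |F_mkt − F*| = |382.35 − 370.8560| = CHF 11.49 per share

CHF 11.49 per share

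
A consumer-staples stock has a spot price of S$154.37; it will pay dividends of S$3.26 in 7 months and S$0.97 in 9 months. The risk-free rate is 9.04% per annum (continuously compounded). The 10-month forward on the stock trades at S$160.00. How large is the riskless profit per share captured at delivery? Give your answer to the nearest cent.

S$2.14 per share

PV(dividends) I = 3.26·e^(−0.0904·7/12) + 0.97·e^(−0.0904·9/12) = 3.9990
Fair forward F* = (S − I)·e^(rT) = (154.37 − 3.9990)·e^0.075333 = 150.3710 × 1.078243 = 162.1365
Market S$160.00 < fair 162.1365: forward underpriced → reverse cash-and-carry (short the stock, invest proceeds at r, pay the dividends, go long the forward).
Profit at T = |F_mkt − F*| = |160.00 − 162.1365| = S$2.14 per share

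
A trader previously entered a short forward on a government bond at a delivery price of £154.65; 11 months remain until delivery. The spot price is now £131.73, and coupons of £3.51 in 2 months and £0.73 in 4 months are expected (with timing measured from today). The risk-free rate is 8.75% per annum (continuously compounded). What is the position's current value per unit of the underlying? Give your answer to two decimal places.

PV(remaining coupons) I = 3.51·e^(−0.0875·2/12) + 0.73·e^(−0.0875·4/12) = 4.1682
Current forward F = (S − I)·e^(rT) = (131.73 − 4.1682)·e^(0.0875·11/12) = 127.5618 × 1.083513 = 138.2149
Value (long) = (F − K)·e^(−rT) = (138.2149 − 154.65) × 0.922924 = -15.1683
Short position value = −(long value) = £15.17

£15.17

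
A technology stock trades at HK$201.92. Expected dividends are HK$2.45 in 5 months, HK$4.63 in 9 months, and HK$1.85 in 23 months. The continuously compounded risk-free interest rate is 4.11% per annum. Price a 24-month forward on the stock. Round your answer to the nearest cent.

PV(dividends) I = 2.45·e^(−0.0411·5/12) + 4.63·e^(−0.0411·9/12) + 1.85·e^(−0.0411·23/12)
I = 2.4084 + 4.4895 + 1.7099 = 8.6078
F = (S − I)·e^(rT) = (201.92 − 8.6078) · e^(0.0411·24/12)
= 193.3122 · e^0.082200 = 193.3122 × 1.085673 = HK$209.87

HK$209.87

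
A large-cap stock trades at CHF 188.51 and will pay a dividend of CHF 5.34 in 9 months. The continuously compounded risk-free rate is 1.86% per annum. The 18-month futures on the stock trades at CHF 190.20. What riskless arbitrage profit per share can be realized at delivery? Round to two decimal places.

CHF 1.77 per share

PV(dividends) I = 5.34·e^(−0.0186·9/12) = 5.2660
Fair futures F* = (S − I)·e^(rT) = (188.51 − 5.2660)·e^0.027900 = 183.2440 × 1.028293 = 188.4285
Market CHF 190.20 > fair 188.4285: forward overpriced → cash-and-carry (borrow at r, buy the stock and collect the dividends, short the forward).
Profit at T = |F_mkt − F*| = |190.20 − 188.4285| = CHF 1.77 per share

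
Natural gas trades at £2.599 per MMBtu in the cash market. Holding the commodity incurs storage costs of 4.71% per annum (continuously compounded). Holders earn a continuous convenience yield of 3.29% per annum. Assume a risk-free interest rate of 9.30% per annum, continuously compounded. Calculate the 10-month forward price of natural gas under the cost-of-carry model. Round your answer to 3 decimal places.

£2.842 per MMBtu

Net carry = r + u − y = 0.0930 + 0.0471 − 0.0329 = 0.1072
F = S·e^((r+u−y)T) = 2.599 · e^(0.1072 × 10/12) = 2.599 · e^0.089333
= 2.599 × 1.093445 = £2.842 per MMBtu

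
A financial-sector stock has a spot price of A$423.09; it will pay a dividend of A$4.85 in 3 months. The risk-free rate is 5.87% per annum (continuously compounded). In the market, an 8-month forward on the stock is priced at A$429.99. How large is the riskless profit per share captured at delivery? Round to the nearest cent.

A$5.02 per share

PV(dividends) I = 4.85·e^(−0.0587·3/12) = 4.7793
Fair forward F* = (S − I)·e^(rT) = (423.09 − 4.7793)·e^0.039133 = 418.3107 × 1.039909 = 435.0051
Market A$429.99 < fair 435.0051: forward underpriced → reverse cash-and-carry (short the stock, invest proceeds at r, pay the dividends, go long the forward).
Profit at T = |F_mkt − F*| = |429.99 − 435.0051| = A$5.02 per share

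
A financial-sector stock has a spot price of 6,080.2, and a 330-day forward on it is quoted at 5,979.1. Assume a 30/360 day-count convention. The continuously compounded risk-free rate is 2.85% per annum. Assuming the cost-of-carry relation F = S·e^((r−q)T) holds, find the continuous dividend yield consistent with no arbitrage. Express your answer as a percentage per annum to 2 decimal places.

4.68%

From F = S·e^((r−q)T): (r − q) = ln(F/S)/T
ln(5979.1/6080.2) = ln(0.983372) = -0.016768
(r − q) = -0.016768 / (330/360) = -0.018292
q = r − ln(F/S)/T = 0.0285 + 0.018292 = 0.046792
q = 4.68%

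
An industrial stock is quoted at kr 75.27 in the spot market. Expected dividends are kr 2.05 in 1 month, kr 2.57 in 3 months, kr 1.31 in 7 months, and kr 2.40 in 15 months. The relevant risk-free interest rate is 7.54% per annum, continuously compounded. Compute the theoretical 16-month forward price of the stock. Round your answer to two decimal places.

kr 74.39

PV(dividends) I = 2.05·e^(−0.0754·1/12) + 2.57·e^(−0.0754·3/12) + 1.31·e^(−0.0754·7/12) + 2.40·e^(−0.0754·15/12)
I = 2.0372 + 2.5220 + 1.2536 + 2.1841 = 7.9969
F = (S − I)·e^(rT) = (75.27 − 7.9969) · e^(0.0754·16/12)
= 67.2731 · e^0.100533 = 67.2731 × 1.105760 = kr 74.39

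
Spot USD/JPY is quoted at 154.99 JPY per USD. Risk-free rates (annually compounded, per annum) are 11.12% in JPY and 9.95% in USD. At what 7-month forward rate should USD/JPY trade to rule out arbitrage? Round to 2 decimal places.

155.95

By covered interest parity, F = S · (1+r_JPY)^T / (1+r_USD)^T
= 154.99 × 1.063438 / 1.056892 = 154.99 × 1.006194
F = 155.95 JPY per USD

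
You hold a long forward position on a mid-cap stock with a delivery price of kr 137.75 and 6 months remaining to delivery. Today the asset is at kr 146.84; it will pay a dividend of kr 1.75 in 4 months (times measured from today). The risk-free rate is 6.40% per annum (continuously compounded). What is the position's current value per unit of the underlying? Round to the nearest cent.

PV(remaining dividends) I = 1.75·e^(−0.0640·4/12) = 1.7131
Current forward F = (S − I)·e^(rT) = (146.84 − 1.7131)·e^(0.0640·6/12) = 145.1269 × 1.032518 = 149.8461
Value (long) = (F − K)·e^(−rT) = (149.8461 − 137.75) × 0.968507 = 11.7152
Value = kr 11.72

kr 11.72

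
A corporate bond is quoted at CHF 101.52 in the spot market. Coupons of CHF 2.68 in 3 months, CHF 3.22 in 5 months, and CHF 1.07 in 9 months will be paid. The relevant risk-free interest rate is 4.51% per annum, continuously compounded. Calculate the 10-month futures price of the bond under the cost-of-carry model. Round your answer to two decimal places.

PV(coupons) I = 2.68·e^(−0.0451·3/12) + 3.22·e^(−0.0451·5/12) + 1.07·e^(−0.0451·9/12)
I = 2.6500 + 3.1601 + 1.0344 = 6.8445
F = (S − I)·e^(rT) = (101.52 − 6.8445) · e^(0.0451·10/12)
= 94.6755 · e^0.037583 = 94.6755 × 1.038298 = CHF 98.30

CHF 98.30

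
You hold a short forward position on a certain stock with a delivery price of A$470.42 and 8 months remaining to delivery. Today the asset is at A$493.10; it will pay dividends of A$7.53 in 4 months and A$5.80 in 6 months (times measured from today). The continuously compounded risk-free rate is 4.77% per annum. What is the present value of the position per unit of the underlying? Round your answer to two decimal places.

-A$24.33

PV(remaining dividends) I = 7.53·e^(−0.0477·4/12) + 5.80·e^(−0.0477·6/12) = 13.0745
Current forward F = (S − I)·e^(rT) = (493.10 − 13.0745)·e^(0.0477·8/12) = 480.0255 × 1.032311 = 495.5356
Value (long) = (F − K)·e^(−rT) = (495.5356 − 470.42) × 0.968700 = 24.3295
Short position value = −(long value) = -A$24.33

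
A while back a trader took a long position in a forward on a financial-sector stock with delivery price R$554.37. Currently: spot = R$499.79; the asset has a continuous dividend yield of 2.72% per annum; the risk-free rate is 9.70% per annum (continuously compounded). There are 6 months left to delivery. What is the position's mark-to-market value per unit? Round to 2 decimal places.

-R$35.09

Current fair forward for the remaining 6 months: F = S·e^((r − q)·T), (r − q) = 0.0970 − 0.0272 = 0.0698
F = 499.79 · e^(0.0698 × 6/12) = 499.79 × 1.035516 = 517.5405
Value of long forward = (F − K)·e^(−rT) = (517.5405 − 554.37) · e^(−0.0970·6/12)
= -36.8295 × 0.952657 = -35.09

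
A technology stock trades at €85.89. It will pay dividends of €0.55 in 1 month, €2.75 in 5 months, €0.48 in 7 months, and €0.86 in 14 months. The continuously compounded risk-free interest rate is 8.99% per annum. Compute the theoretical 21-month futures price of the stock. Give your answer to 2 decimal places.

PV(dividends) I = 0.55·e^(−0.0899·1/12) + 2.75·e^(−0.0899·5/12) + 0.48·e^(−0.0899·7/12) + 0.86·e^(−0.0899·14/12)
I = 0.5459 + 2.6489 + 0.4555 + 0.7744 = 4.4247
F = (S − I)·e^(rT) = (85.89 − 4.4247) · e^(0.0899·21/12)
= 81.4653 · e^0.157325 = 81.4653 × 1.170376 = €95.35

€95.35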